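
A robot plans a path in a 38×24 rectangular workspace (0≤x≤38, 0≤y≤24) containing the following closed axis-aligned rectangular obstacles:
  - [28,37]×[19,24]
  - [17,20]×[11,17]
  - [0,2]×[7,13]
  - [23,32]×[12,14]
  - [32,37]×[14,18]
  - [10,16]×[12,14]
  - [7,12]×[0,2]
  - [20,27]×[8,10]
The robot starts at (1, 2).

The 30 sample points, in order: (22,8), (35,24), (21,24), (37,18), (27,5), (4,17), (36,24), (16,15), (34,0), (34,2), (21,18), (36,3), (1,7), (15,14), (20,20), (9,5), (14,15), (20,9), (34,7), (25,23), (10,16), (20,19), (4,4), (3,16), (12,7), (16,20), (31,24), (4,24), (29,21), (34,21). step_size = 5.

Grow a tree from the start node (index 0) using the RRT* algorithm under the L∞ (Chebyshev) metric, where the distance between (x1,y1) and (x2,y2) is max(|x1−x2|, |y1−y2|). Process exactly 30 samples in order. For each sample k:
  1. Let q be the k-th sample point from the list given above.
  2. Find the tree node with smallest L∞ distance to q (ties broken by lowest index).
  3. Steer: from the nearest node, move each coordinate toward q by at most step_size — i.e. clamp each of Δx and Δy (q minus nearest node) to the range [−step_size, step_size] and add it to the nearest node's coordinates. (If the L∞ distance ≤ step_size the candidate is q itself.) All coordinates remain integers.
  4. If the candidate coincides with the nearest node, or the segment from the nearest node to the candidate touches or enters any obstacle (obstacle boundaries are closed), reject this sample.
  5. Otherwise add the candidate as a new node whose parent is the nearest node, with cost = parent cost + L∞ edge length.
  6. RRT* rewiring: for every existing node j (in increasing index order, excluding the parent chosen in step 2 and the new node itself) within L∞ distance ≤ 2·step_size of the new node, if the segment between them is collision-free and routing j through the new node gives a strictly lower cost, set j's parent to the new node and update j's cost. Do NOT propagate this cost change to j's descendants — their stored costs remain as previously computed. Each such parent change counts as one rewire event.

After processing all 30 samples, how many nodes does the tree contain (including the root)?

1. q=(22,8) nearest=0 d=21 new=(6,7) → add node 1 parent=0 cost=5
2. q=(35,24) nearest=1 d=29 new=(11,12) → blocked by [10,16]×[12,14], reject
3. q=(21,24) nearest=1 d=17 new=(11,12) → blocked by [10,16]×[12,14], reject
4. q=(37,18) nearest=1 d=31 new=(11,12) → blocked by [10,16]×[12,14], reject
5. q=(27,5) nearest=1 d=21 new=(11,5) → add node 2 parent=1 cost=10
6. q=(4,17) nearest=1 d=10 new=(4,12) → add node 3 parent=1 cost=10
7. q=(36,24) nearest=2 d=25 new=(16,10) → add node 4 parent=2 cost=15
8. q=(16,15) nearest=4 d=5 new=(16,15) → blocked by [10,16]×[12,14], reject
9. q=(34,0) nearest=4 d=18 new=(21,5) → add node 5 parent=4 cost=20
10. q=(34,2) nearest=5 d=13 new=(26,2) → add node 6 parent=5 cost=25
11. q=(21,18) nearest=4 d=8 new=(21,15) → blocked by [17,20]×[11,17], reject
12. q=(36,3) nearest=6 d=10 new=(31,3) → add node 7 parent=6 cost=30
13. q=(1,7) nearest=0 d=5 new=(1,7) → blocked by [0,2]×[7,13], reject
14. q=(15,14) nearest=4 d=4 new=(15,14) → blocked by [10,16]×[12,14], reject
15. q=(20,20) nearest=4 d=10 new=(20,15) → blocked by [17,20]×[11,17], reject
16. q=(9,5) nearest=2 d=2 new=(9,5) → add node 8 parent=2 cost=12
17. q=(14,15) nearest=4 d=5 new=(14,15) → blocked by [10,16]×[12,14], reject
18. q=(20,9) nearest=4 d=4 new=(20,9) → blocked by [20,27]×[8,10], reject
19. q=(34,7) nearest=7 d=4 new=(34,7) → add node 9 parent=7 cost=34
20. q=(25,23) nearest=4 d=13 new=(21,15) → blocked by [17,20]×[11,17], reject
21. q=(10,16) nearest=3 d=6 new=(9,16) → add node 10 parent=3 cost=15
22. q=(20,19) nearest=4 d=9 new=(20,15) → blocked by [17,20]×[11,17], reject
23. q=(4,4) nearest=0 d=3 new=(4,4) → add node 11 parent=0 cost=3; rewire 8→11 (8<12)
24. q=(3,16) nearest=3 d=4 new=(3,16) → add node 12 parent=3 cost=14
25. q=(12,7) nearest=2 d=2 new=(12,7) → add node 13 parent=2 cost=12
26. q=(16,20) nearest=10 d=7 new=(14,20) → add node 14 parent=10 cost=20
27. q=(31,24) nearest=4 d=15 new=(21,15) → blocked by [17,20]×[11,17], reject
28. q=(4,24) nearest=10 d=8 new=(4,21) → add node 15 parent=10 cost=20
29. q=(29,21) nearest=4 d=13 new=(21,15) → blocked by [17,20]×[11,17], reject
30. q=(34,21) nearest=9 d=14 new=(34,12) → add node 16 parent=9 cost=39

Node count: 17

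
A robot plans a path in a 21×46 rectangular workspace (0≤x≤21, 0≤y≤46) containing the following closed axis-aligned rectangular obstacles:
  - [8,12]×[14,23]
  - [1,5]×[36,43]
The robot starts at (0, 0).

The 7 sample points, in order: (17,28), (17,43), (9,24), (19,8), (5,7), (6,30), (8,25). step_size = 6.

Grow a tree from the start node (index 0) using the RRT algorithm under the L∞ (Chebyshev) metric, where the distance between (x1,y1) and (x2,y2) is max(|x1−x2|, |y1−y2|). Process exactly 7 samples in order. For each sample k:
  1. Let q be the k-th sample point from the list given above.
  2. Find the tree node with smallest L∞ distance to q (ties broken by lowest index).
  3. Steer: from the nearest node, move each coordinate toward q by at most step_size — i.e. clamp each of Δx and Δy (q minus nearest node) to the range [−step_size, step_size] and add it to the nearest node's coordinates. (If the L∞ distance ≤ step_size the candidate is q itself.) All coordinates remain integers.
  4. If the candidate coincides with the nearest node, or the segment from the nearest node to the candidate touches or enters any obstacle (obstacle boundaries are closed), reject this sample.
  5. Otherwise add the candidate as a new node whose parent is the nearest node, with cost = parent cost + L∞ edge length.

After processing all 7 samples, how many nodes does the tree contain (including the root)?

1. q=(17,28) nearest=0 d=28 new=(6,6) → add node 1 parent=0 cost=6
2. q=(17,43) nearest=1 d=37 new=(12,12) → add node 2 parent=1 cost=12
3. q=(9,24) nearest=2 d=12 new=(9,18) → blocked by [8,12]×[14,23], reject
4. q=(19,8) nearest=2 d=7 new=(18,8) → add node 3 parent=2 cost=18
5. q=(5,7) nearest=1 d=1 new=(5,7) → add node 4 parent=1 cost=7
6. q=(6,30) nearest=2 d=18 new=(6,18) → blocked by [8,12]×[14,23], reject
7. q=(8,25) nearest=2 d=13 new=(8,18) → blocked by [8,12]×[14,23], reject

Node count: 5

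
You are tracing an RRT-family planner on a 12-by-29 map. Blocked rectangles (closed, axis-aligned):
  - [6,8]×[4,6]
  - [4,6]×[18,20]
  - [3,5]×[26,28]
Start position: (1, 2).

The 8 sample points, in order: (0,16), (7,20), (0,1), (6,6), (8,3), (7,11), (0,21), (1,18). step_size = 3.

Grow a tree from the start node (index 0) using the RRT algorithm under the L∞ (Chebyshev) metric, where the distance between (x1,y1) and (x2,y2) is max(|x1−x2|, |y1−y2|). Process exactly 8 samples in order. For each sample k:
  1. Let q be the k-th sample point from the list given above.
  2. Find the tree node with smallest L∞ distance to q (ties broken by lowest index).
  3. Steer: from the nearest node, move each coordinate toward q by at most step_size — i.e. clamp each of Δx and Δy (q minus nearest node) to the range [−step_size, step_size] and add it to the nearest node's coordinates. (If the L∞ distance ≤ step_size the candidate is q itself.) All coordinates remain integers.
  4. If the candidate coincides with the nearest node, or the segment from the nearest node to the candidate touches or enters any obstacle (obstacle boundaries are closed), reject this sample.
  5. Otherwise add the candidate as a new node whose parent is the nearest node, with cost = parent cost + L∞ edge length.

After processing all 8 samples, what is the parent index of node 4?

Parent of node 4: 2

1. q=(0,16) nearest=0 d=14 new=(0,5) → add node 1 parent=0 cost=3
2. q=(7,20) nearest=1 d=15 new=(3,8) → add node 2 parent=1 cost=6
3. q=(0,1) nearest=0 d=1 new=(0,1) → add node 3 parent=0 cost=1
4. q=(6,6) nearest=2 d=3 new=(6,6) → blocked by [6,8]×[4,6], reject
5. q=(8,3) nearest=2 d=5 new=(6,5) → blocked by [6,8]×[4,6], reject
6. q=(7,11) nearest=2 d=4 new=(6,11) → add node 4 parent=2 cost=9
7. q=(0,21) nearest=4 d=10 new=(3,14) → add node 5 parent=4 cost=12
8. q=(1,18) nearest=5 d=4 new=(1,17) → add node 6 parent=5 cost=15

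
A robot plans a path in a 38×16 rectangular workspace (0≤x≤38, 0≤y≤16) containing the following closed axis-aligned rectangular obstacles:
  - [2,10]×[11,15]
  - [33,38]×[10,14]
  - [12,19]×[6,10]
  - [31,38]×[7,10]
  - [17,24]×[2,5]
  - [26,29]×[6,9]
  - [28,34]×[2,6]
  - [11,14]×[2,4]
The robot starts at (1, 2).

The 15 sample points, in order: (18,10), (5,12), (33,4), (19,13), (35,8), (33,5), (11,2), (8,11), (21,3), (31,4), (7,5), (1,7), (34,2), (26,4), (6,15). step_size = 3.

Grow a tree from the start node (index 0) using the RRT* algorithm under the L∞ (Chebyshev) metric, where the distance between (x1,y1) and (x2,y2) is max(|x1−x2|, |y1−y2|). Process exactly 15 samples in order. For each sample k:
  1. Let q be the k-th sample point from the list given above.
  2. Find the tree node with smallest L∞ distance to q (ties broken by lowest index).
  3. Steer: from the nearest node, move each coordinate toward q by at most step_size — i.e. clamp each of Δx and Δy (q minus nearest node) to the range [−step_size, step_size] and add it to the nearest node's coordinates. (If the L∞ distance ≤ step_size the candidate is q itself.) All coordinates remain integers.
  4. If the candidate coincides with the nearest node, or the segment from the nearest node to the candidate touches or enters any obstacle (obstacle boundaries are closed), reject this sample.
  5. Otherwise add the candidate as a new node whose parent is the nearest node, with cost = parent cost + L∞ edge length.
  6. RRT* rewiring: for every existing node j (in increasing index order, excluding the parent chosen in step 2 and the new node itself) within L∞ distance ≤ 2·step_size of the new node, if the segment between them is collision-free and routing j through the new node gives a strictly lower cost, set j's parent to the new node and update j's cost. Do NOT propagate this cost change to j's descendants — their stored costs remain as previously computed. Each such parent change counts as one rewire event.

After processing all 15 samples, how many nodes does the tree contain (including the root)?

Node count: 7

1. q=(18,10) nearest=0 d=17 new=(4,5) → add node 1 parent=0 cost=3
2. q=(5,12) nearest=1 d=7 new=(5,8) → add node 2 parent=1 cost=6
3. q=(33,4) nearest=2 d=28 new=(8,5) → add node 3 parent=2 cost=9
4. q=(19,13) nearest=3 d=11 new=(11,8) → add node 4 parent=3 cost=12
5. q=(35,8) nearest=4 d=24 new=(14,8) → blocked by [12,19]×[6,10], reject
6. q=(33,5) nearest=4 d=22 new=(14,5) → blocked by [12,19]×[6,10], reject
7. q=(11,2) nearest=3 d=3 new=(11,2) → blocked by [11,14]×[2,4], reject
8. q=(8,11) nearest=2 d=3 new=(8,11) → blocked by [2,10]×[11,15], reject
9. q=(21,3) nearest=4 d=10 new=(14,5) → blocked by [12,19]×[6,10], reject
10. q=(31,4) nearest=4 d=20 new=(14,5) → blocked by [12,19]×[6,10], reject
11. q=(7,5) nearest=3 d=1 new=(7,5) → add node 5 parent=3 cost=10
12. q=(1,7) nearest=1 d=3 new=(1,7) → add node 6 parent=1 cost=6
13. q=(34,2) nearest=4 d=23 new=(14,5) → blocked by [12,19]×[6,10], reject
14. q=(26,4) nearest=4 d=15 new=(14,5) → blocked by [12,19]×[6,10], reject
15. q=(6,15) nearest=2 d=7 new=(6,11) → blocked by [2,10]×[11,15], reject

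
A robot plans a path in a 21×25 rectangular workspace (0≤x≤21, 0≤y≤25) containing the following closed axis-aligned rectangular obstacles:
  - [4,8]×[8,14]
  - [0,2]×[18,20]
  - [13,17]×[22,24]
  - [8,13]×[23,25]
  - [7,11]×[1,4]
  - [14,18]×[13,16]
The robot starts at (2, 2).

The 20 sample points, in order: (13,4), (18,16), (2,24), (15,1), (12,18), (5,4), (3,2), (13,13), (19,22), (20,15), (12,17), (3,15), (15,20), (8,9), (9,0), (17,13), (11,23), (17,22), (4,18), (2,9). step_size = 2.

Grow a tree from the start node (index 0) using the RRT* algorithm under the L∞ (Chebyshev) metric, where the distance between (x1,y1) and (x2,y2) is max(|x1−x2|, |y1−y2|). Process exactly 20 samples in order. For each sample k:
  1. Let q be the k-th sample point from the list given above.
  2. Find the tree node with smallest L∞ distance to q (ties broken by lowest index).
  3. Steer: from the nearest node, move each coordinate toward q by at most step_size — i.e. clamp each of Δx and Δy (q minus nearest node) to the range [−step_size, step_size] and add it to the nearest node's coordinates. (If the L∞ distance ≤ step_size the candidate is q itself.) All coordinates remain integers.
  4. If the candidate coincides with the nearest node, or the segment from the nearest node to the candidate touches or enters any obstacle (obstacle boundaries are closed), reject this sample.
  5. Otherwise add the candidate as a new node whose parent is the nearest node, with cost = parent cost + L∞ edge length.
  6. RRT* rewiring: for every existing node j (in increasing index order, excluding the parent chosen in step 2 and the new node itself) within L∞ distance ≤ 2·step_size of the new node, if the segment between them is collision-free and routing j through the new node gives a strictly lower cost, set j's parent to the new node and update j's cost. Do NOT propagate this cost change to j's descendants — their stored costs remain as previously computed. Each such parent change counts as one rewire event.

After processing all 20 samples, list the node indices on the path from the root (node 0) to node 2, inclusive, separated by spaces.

Path: 0 1 2

1. q=(13,4) nearest=0 d=11 new=(4,4) → add node 1 parent=0 cost=2
2. q=(18,16) nearest=1 d=14 new=(6,6) → add node 2 parent=1 cost=4
3. q=(2,24) nearest=2 d=18 new=(4,8) → blocked by [4,8]×[8,14], reject
4. q=(15,1) nearest=2 d=9 new=(8,4) → blocked by [7,11]×[1,4], reject
5. q=(12,18) nearest=2 d=12 new=(8,8) → blocked by [4,8]×[8,14], reject
6. q=(5,4) nearest=1 d=1 new=(5,4) → add node 3 parent=1 cost=3
7. q=(3,2) nearest=0 d=1 new=(3,2) → add node 4 parent=0 cost=1
8. q=(13,13) nearest=2 d=7 new=(8,8) → blocked by [4,8]×[8,14], reject
9. q=(19,22) nearest=2 d=16 new=(8,8) → blocked by [4,8]×[8,14], reject
10. q=(20,15) nearest=2 d=14 new=(8,8) → blocked by [4,8]×[8,14], reject
11. q=(12,17) nearest=2 d=11 new=(8,8) → blocked by [4,8]×[8,14], reject
12. q=(3,15) nearest=2 d=9 new=(4,8) → blocked by [4,8]×[8,14], reject
13. q=(15,20) nearest=2 d=14 new=(8,8) → blocked by [4,8]×[8,14], reject
14. q=(8,9) nearest=2 d=3 new=(8,8) → blocked by [4,8]×[8,14], reject
15. q=(9,0) nearest=3 d=4 new=(7,2) → blocked by [7,11]×[1,4], reject
16. q=(17,13) nearest=2 d=11 new=(8,8) → blocked by [4,8]×[8,14], reject
17. q=(11,23) nearest=2 d=17 new=(8,8) → blocked by [4,8]×[8,14], reject
18. q=(17,22) nearest=2 d=16 new=(8,8) → blocked by [4,8]×[8,14], reject
19. q=(4,18) nearest=2 d=12 new=(4,8) → blocked by [4,8]×[8,14], reject
20. q=(2,9) nearest=2 d=4 new=(4,8) → blocked by [4,8]×[8,14], reject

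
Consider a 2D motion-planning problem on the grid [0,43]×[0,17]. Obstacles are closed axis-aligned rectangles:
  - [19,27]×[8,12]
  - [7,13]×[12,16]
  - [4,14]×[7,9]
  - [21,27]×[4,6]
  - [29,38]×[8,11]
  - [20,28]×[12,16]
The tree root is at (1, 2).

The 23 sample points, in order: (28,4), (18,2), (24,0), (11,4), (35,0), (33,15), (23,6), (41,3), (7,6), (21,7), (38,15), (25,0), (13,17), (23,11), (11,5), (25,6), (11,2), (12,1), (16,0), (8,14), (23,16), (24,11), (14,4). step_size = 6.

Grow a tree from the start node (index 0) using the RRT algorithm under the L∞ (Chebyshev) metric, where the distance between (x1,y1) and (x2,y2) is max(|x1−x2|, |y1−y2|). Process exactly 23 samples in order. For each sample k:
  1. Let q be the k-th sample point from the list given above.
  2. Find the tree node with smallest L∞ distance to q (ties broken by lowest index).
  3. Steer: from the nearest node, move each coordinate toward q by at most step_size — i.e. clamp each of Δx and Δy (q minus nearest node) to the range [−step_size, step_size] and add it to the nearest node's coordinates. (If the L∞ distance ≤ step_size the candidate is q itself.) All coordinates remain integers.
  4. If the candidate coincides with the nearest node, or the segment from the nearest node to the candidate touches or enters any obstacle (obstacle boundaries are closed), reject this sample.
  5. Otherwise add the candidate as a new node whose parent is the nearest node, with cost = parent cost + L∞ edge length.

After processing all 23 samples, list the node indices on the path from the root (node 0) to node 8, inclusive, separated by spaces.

Path: 0 1 2 4 8

1. q=(28,4) nearest=0 d=27 new=(7,4) → add node 1 parent=0 cost=6
2. q=(18,2) nearest=1 d=11 new=(13,2) → add node 2 parent=1 cost=12
3. q=(24,0) nearest=2 d=11 new=(19,0) → add node 3 parent=2 cost=18
4. q=(11,4) nearest=2 d=2 new=(11,4) → add node 4 parent=2 cost=14
5. q=(35,0) nearest=3 d=16 new=(25,0) → add node 5 parent=3 cost=24
6. q=(33,15) nearest=3 d=15 new=(25,6) → blocked by [21,27]×[4,6], reject
7. q=(23,6) nearest=3 d=6 new=(23,6) → blocked by [21,27]×[4,6], reject
8. q=(41,3) nearest=5 d=16 new=(31,3) → add node 6 parent=5 cost=30
9. q=(7,6) nearest=1 d=2 new=(7,6) → add node 7 parent=1 cost=8
10. q=(21,7) nearest=3 d=7 new=(21,6) → blocked by [21,27]×[4,6], reject
11. q=(38,15) nearest=6 d=12 new=(37,9) → blocked by [29,38]×[8,11], reject
12. q=(25,0) nearest=5 d=0 → coincident, reject
13. q=(13,17) nearest=7 d=11 new=(13,12) → blocked by [7,13]×[12,16], reject
14. q=(23,11) nearest=6 d=8 new=(25,9) → blocked by [19,27]×[8,12], reject
15. q=(11,5) nearest=4 d=1 new=(11,5) → add node 8 parent=4 cost=15
16. q=(25,6) nearest=3 d=6 new=(25,6) → blocked by [21,27]×[4,6], reject
17. q=(11,2) nearest=2 d=2 new=(11,2) → add node 9 parent=2 cost=14
18. q=(12,1) nearest=2 d=1 new=(12,1) → add node 10 parent=2 cost=13
19. q=(16,0) nearest=2 d=3 new=(16,0) → add node 11 parent=2 cost=15
20. q=(8,14) nearest=7 d=8 new=(8,12) → blocked by [7,13]×[12,16], reject
21. q=(23,16) nearest=4 d=12 new=(17,10) → blocked by [4,14]×[7,9], reject
22. q=(24,11) nearest=6 d=8 new=(25,9) → blocked by [19,27]×[8,12], reject
23. q=(14,4) nearest=2 d=2 new=(14,4) → add node 12 parent=2 cost=14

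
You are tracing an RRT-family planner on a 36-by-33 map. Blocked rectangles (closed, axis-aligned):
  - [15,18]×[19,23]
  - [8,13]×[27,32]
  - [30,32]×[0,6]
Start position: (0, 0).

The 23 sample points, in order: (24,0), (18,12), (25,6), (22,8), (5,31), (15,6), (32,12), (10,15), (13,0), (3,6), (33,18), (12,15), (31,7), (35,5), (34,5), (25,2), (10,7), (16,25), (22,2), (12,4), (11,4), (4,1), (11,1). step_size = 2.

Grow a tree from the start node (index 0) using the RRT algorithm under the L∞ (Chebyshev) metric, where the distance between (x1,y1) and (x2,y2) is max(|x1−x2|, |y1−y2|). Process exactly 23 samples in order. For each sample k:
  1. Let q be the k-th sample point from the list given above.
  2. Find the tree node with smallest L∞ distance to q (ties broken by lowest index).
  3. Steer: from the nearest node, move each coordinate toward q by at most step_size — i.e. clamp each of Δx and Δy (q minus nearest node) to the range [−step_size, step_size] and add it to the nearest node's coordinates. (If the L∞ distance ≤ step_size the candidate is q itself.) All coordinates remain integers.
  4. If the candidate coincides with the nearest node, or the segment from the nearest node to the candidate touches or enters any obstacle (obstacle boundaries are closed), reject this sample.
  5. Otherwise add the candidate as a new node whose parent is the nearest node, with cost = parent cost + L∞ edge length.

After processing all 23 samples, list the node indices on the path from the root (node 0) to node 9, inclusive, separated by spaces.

1. q=(24,0) nearest=0 d=24 new=(2,0) → add node 1 parent=0 cost=2
2. q=(18,12) nearest=1 d=16 new=(4,2) → add node 2 parent=1 cost=4
3. q=(25,6) nearest=2 d=21 new=(6,4) → add node 3 parent=2 cost=6
4. q=(22,8) nearest=3 d=16 new=(8,6) → add node 4 parent=3 cost=8
5. q=(5,31) nearest=4 d=25 new=(6,8) → add node 5 parent=4 cost=10
6. q=(15,6) nearest=4 d=7 new=(10,6) → add node 6 parent=4 cost=10
7. q=(32,12) nearest=6 d=22 new=(12,8) → add node 7 parent=6 cost=12
8. q=(10,15) nearest=5 d=7 new=(8,10) → add node 8 parent=5 cost=12
9. q=(13,0) nearest=4 d=6 new=(10,4) → add node 9 parent=4 cost=10
10. q=(3,6) nearest=3 d=3 new=(4,6) → add node 10 parent=3 cost=8
11. q=(33,18) nearest=7 d=21 new=(14,10) → add node 11 parent=7 cost=14
12. q=(12,15) nearest=8 d=5 new=(10,12) → add node 12 parent=8 cost=14
13. q=(31,7) nearest=11 d=17 new=(16,8) → add node 13 parent=11 cost=16
14. q=(35,5) nearest=13 d=19 new=(18,6) → add node 14 parent=13 cost=18
15. q=(34,5) nearest=14 d=16 new=(20,5) → add node 15 parent=14 cost=20
16. q=(25,2) nearest=15 d=5 new=(22,3) → add node 16 parent=15 cost=22
17. q=(10,7) nearest=6 d=1 new=(10,7) → add node 17 parent=6 cost=11
18. q=(16,25) nearest=12 d=13 new=(12,14) → add node 18 parent=12 cost=16
19. q=(22,2) nearest=16 d=1 new=(22,2) → add node 19 parent=16 cost=23
20. q=(12,4) nearest=6 d=2 new=(12,4) → add node 20 parent=6 cost=12
21. q=(11,4) nearest=9 d=1 new=(11,4) → add node 21 parent=9 cost=11
22. q=(4,1) nearest=2 d=1 new=(4,1) → add node 22 parent=2 cost=5
23. q=(11,1) nearest=9 d=3 new=(11,2) → add node 23 parent=9 cost=12

Path: 0 1 2 3 4 9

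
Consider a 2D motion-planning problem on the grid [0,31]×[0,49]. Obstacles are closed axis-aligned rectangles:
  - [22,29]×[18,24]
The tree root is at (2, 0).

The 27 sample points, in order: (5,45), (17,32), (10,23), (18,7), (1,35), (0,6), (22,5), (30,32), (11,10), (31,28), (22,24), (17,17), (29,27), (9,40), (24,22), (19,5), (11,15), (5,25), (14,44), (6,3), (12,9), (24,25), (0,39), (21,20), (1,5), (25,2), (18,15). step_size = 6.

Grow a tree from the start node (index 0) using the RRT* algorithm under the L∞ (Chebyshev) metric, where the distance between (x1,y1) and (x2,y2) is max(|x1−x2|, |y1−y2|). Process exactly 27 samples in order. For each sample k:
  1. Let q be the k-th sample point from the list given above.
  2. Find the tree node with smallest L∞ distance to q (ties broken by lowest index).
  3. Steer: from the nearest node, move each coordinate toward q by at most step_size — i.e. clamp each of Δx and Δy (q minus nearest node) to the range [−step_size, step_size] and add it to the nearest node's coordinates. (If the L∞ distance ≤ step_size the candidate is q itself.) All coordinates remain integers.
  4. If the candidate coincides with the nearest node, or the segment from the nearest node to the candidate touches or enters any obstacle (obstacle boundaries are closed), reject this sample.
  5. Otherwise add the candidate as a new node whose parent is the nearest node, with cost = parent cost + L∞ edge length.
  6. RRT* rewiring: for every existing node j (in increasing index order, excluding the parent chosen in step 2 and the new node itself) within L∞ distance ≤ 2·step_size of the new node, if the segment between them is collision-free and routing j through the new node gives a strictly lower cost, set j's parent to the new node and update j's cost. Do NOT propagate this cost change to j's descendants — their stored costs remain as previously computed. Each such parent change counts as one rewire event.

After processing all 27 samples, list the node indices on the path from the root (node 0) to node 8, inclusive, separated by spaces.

Path: 0 1 2 8

1. q=(5,45) nearest=0 d=45 new=(5,6) → add node 1 parent=0 cost=6
2. q=(17,32) nearest=1 d=26 new=(11,12) → add node 2 parent=1 cost=12
3. q=(10,23) nearest=2 d=11 new=(10,18) → add node 3 parent=2 cost=18
4. q=(18,7) nearest=2 d=7 new=(17,7) → add node 4 parent=2 cost=18
5. q=(1,35) nearest=3 d=17 new=(4,24) → add node 5 parent=3 cost=24
6. q=(0,6) nearest=1 d=5 new=(0,6) → add node 6 parent=1 cost=11
7. q=(22,5) nearest=4 d=5 new=(22,5) → add node 7 parent=4 cost=23
8. q=(30,32) nearest=2 d=20 new=(17,18) → add node 8 parent=2 cost=18
9. q=(11,10) nearest=2 d=2 new=(11,10) → add node 9 parent=2 cost=14
10. q=(31,28) nearest=8 d=14 new=(23,24) → blocked by [22,29]×[18,24], reject
11. q=(22,24) nearest=8 d=6 new=(22,24) → blocked by [22,29]×[18,24], reject
12. q=(17,17) nearest=8 d=1 new=(17,17) → add node 10 parent=8 cost=19
13. q=(29,27) nearest=8 d=12 new=(23,24) → blocked by [22,29]×[18,24], reject
14. q=(9,40) nearest=5 d=16 new=(9,30) → add node 11 parent=5 cost=30
15. q=(24,22) nearest=8 d=7 new=(23,22) → blocked by [22,29]×[18,24], reject
16. q=(19,5) nearest=4 d=2 new=(19,5) → add node 12 parent=4 cost=20
17. q=(11,15) nearest=2 d=3 new=(11,15) → add node 13 parent=2 cost=15
18. q=(5,25) nearest=5 d=1 new=(5,25) → add node 14 parent=5 cost=25
19. q=(14,44) nearest=11 d=14 new=(14,36) → add node 15 parent=11 cost=36
20. q=(6,3) nearest=1 d=3 new=(6,3) → add node 16 parent=1 cost=9
21. q=(12,9) nearest=9 d=1 new=(12,9) → add node 17 parent=9 cost=15
22. q=(24,25) nearest=8 d=7 new=(23,24) → blocked by [22,29]×[18,24], reject
23. q=(0,39) nearest=11 d=9 new=(3,36) → add node 18 parent=11 cost=36
24. q=(21,20) nearest=8 d=4 new=(21,20) → add node 19 parent=8 cost=22
25. q=(1,5) nearest=6 d=1 new=(1,5) → add node 20 parent=6 cost=12
26. q=(25,2) nearest=7 d=3 new=(25,2) → add node 21 parent=7 cost=26
27. q=(18,15) nearest=10 d=2 new=(18,15) → add node 22 parent=10 cost=21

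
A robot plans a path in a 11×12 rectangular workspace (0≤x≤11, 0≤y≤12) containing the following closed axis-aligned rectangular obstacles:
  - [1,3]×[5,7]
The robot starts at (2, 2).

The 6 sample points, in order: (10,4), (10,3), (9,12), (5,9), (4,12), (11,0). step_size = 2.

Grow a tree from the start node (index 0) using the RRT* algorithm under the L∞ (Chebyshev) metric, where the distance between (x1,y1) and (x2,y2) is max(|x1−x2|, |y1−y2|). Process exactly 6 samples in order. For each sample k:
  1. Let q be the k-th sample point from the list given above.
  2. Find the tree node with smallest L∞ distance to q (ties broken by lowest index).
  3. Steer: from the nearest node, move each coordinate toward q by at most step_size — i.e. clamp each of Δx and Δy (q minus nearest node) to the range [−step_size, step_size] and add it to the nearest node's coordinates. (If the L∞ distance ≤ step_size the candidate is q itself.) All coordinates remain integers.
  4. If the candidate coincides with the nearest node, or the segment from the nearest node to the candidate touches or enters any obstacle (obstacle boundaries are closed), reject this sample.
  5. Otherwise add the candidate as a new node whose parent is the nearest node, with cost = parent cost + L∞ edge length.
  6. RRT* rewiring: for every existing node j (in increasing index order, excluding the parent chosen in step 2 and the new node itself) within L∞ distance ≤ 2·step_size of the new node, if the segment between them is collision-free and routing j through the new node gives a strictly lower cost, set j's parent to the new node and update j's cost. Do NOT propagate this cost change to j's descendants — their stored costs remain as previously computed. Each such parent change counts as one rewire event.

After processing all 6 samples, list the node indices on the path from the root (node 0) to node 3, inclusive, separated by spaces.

1. q=(10,4) nearest=0 d=8 new=(4,4) → add node 1 parent=0 cost=2
2. q=(10,3) nearest=1 d=6 new=(6,3) → add node 2 parent=1 cost=4
3. q=(9,12) nearest=1 d=8 new=(6,6) → add node 3 parent=1 cost=4
4. q=(5,9) nearest=3 d=3 new=(5,8) → add node 4 parent=3 cost=6
5. q=(4,12) nearest=4 d=4 new=(4,10) → add node 5 parent=4 cost=8
6. q=(11,0) nearest=2 d=5 new=(8,1) → add node 6 parent=2 cost=6

Path: 0 1 3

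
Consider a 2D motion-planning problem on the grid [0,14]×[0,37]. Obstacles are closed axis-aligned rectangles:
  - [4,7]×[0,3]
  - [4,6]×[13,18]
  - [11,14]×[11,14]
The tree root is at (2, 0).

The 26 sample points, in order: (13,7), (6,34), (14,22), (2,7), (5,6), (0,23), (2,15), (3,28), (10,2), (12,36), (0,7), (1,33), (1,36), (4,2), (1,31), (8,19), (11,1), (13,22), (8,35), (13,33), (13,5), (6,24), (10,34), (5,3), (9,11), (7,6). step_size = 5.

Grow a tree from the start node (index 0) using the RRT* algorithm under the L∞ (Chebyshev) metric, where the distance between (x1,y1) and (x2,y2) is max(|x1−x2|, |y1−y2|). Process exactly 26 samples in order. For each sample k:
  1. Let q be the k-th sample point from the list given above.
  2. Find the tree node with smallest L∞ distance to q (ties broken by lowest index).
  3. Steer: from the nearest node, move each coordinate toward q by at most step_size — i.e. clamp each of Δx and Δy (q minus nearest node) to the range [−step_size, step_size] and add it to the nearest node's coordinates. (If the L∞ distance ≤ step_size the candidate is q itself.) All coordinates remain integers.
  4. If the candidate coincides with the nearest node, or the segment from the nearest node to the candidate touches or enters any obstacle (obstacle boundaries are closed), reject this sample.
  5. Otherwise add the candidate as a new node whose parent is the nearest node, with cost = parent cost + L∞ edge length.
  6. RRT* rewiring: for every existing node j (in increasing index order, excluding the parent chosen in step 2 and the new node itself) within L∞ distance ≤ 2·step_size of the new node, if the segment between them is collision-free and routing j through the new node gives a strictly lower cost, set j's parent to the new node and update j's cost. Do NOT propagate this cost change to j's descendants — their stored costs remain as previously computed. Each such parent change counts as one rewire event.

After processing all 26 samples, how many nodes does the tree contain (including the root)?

Node count: 22

1. q=(13,7) nearest=0 d=11 new=(7,5) → blocked by [4,7]×[0,3], reject
2. q=(6,34) nearest=0 d=34 new=(6,5) → blocked by [4,7]×[0,3], reject
3. q=(14,22) nearest=0 d=22 new=(7,5) → blocked by [4,7]×[0,3], reject
4. q=(2,7) nearest=0 d=7 new=(2,5) → add node 1 parent=0 cost=5
5. q=(5,6) nearest=1 d=3 new=(5,6) → add node 2 parent=1 cost=8
6. q=(0,23) nearest=2 d=17 new=(0,11) → add node 3 parent=2 cost=13
7. q=(2,15) nearest=3 d=4 new=(2,15) → add node 4 parent=3 cost=17
8. q=(3,28) nearest=4 d=13 new=(3,20) → add node 5 parent=4 cost=22
9. q=(10,2) nearest=2 d=5 new=(10,2) → add node 6 parent=2 cost=13
10. q=(12,36) nearest=5 d=16 new=(8,25) → add node 7 parent=5 cost=27
11. q=(0,7) nearest=1 d=2 new=(0,7) → add node 8 parent=1 cost=7; rewire 3→8 (11<13); rewire 4→8 (15<17)
12. q=(1,33) nearest=7 d=8 new=(3,30) → add node 9 parent=7 cost=32
13. q=(1,36) nearest=9 d=6 new=(1,35) → add node 10 parent=9 cost=37
14. q=(4,2) nearest=0 d=2 new=(4,2) → blocked by [4,7]×[0,3], reject
15. q=(1,31) nearest=9 d=2 new=(1,31) → add node 11 parent=9 cost=34
16. q=(8,19) nearest=5 d=5 new=(8,19) → add node 12 parent=5 cost=27
17. q=(11,1) nearest=6 d=1 new=(11,1) → add node 13 parent=6 cost=14
18. q=(13,22) nearest=7 d=5 new=(13,22) → add node 14 parent=7 cost=32
19. q=(8,35) nearest=9 d=5 new=(8,35) → add node 15 parent=9 cost=37
20. q=(13,33) nearest=15 d=5 new=(13,33) → add node 16 parent=15 cost=42
21. q=(13,5) nearest=6 d=3 new=(13,5) → add node 17 parent=6 cost=16
22. q=(6,24) nearest=7 d=2 new=(6,24) → add node 18 parent=7 cost=29; rewire 16→18 (38<42)
23. q=(10,34) nearest=15 d=2 new=(10,34) → add node 19 parent=15 cost=39
24. q=(5,3) nearest=0 d=3 new=(5,3) → blocked by [4,7]×[0,3], reject
25. q=(9,11) nearest=2 d=5 new=(9,11) → add node 20 parent=2 cost=13; rewire 12→20 (21<27)
26. q=(7,6) nearest=2 d=2 new=(7,6) → add node 21 parent=2 cost=10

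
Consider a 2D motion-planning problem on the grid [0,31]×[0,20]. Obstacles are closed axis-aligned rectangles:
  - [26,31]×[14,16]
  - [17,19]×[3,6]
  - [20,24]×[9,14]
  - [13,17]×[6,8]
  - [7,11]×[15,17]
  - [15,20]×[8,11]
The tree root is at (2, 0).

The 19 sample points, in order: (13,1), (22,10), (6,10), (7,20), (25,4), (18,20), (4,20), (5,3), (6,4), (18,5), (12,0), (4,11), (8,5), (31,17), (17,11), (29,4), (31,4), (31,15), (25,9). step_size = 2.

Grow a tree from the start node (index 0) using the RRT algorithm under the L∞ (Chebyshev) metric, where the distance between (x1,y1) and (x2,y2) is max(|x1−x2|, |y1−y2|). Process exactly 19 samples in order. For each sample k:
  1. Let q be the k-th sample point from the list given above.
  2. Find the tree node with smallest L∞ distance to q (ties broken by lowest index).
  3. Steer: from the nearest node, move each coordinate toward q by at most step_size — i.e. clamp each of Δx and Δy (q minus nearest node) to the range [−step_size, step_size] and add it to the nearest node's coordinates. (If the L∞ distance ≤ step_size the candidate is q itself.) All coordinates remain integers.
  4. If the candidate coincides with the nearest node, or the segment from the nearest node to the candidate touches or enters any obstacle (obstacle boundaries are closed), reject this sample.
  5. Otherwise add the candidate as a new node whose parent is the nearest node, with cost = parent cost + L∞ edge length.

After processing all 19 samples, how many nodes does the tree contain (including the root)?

Node count: 16

1. q=(13,1) nearest=0 d=11 new=(4,1) → add node 1 parent=0 cost=2
2. q=(22,10) nearest=1 d=18 new=(6,3) → add node 2 parent=1 cost=4
3. q=(6,10) nearest=2 d=7 new=(6,5) → add node 3 parent=2 cost=6
4. q=(7,20) nearest=3 d=15 new=(7,7) → add node 4 parent=3 cost=8
5. q=(25,4) nearest=4 d=18 new=(9,5) → add node 5 parent=4 cost=10
6. q=(18,20) nearest=4 d=13 new=(9,9) → add node 6 parent=4 cost=10
7. q=(4,20) nearest=6 d=11 new=(7,11) → add node 7 parent=6 cost=12
8. q=(5,3) nearest=2 d=1 new=(5,3) → add node 8 parent=2 cost=5
9. q=(6,4) nearest=2 d=1 new=(6,4) → add node 9 parent=2 cost=5
10. q=(18,5) nearest=5 d=9 new=(11,5) → add node 10 parent=5 cost=12
11. q=(12,0) nearest=5 d=5 new=(11,3) → add node 11 parent=5 cost=12
12. q=(4,11) nearest=7 d=3 new=(5,11) → add node 12 parent=7 cost=14
13. q=(8,5) nearest=5 d=1 new=(8,5) → add node 13 parent=5 cost=11
14. q=(31,17) nearest=10 d=20 new=(13,7) → blocked by [13,17]×[6,8], reject
15. q=(17,11) nearest=10 d=6 new=(13,7) → blocked by [13,17]×[6,8], reject
16. q=(29,4) nearest=10 d=18 new=(13,4) → add node 14 parent=10 cost=14
17. q=(31,4) nearest=14 d=18 new=(15,4) → add node 15 parent=14 cost=16
18. q=(31,15) nearest=15 d=16 new=(17,6) → blocked by [17,19]×[3,6], reject
19. q=(25,9) nearest=15 d=10 new=(17,6) → blocked by [17,19]×[3,6], reject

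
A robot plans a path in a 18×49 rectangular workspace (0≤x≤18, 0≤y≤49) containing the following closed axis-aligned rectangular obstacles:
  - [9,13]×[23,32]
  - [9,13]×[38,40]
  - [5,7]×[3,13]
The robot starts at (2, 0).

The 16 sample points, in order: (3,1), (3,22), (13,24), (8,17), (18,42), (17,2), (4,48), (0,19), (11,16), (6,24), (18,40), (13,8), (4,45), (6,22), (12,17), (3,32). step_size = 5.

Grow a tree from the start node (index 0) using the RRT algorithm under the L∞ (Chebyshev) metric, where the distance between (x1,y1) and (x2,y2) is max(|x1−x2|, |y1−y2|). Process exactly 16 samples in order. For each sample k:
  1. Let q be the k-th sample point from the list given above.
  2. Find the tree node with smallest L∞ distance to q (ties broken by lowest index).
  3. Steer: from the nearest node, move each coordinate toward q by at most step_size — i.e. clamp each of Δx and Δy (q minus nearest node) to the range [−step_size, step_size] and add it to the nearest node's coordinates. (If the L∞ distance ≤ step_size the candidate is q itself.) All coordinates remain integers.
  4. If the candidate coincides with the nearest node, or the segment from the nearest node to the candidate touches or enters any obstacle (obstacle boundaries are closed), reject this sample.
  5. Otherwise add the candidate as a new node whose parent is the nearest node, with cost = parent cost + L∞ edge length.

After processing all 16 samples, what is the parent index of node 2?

Parent of node 2: 1

1. q=(3,1) nearest=0 d=1 new=(3,1) → add node 1 parent=0 cost=1
2. q=(3,22) nearest=1 d=21 new=(3,6) → add node 2 parent=1 cost=6
3. q=(13,24) nearest=2 d=18 new=(8,11) → blocked by [5,7]×[3,13], reject
4. q=(8,17) nearest=2 d=11 new=(8,11) → blocked by [5,7]×[3,13], reject
5. q=(18,42) nearest=2 d=36 new=(8,11) → blocked by [5,7]×[3,13], reject
6. q=(17,2) nearest=1 d=14 new=(8,2) → add node 3 parent=1 cost=6
7. q=(4,48) nearest=2 d=42 new=(4,11) → add node 4 parent=2 cost=11
8. q=(0,19) nearest=4 d=8 new=(0,16) → add node 5 parent=4 cost=16
9. q=(11,16) nearest=4 d=7 new=(9,16) → blocked by [5,7]×[3,13], reject
10. q=(6,24) nearest=5 d=8 new=(5,21) → add node 6 parent=5 cost=21
11. q=(18,40) nearest=6 d=19 new=(10,26) → blocked by [9,13]×[23,32], reject
12. q=(13,8) nearest=3 d=6 new=(13,7) → add node 7 parent=3 cost=11
13. q=(4,45) nearest=6 d=24 new=(4,26) → add node 8 parent=6 cost=26
14. q=(6,22) nearest=6 d=1 new=(6,22) → add node 9 parent=6 cost=22
15. q=(12,17) nearest=9 d=6 new=(11,17) → add node 10 parent=9 cost=27
16. q=(3,32) nearest=8 d=6 new=(3,31) → add node 11 parent=8 cost=31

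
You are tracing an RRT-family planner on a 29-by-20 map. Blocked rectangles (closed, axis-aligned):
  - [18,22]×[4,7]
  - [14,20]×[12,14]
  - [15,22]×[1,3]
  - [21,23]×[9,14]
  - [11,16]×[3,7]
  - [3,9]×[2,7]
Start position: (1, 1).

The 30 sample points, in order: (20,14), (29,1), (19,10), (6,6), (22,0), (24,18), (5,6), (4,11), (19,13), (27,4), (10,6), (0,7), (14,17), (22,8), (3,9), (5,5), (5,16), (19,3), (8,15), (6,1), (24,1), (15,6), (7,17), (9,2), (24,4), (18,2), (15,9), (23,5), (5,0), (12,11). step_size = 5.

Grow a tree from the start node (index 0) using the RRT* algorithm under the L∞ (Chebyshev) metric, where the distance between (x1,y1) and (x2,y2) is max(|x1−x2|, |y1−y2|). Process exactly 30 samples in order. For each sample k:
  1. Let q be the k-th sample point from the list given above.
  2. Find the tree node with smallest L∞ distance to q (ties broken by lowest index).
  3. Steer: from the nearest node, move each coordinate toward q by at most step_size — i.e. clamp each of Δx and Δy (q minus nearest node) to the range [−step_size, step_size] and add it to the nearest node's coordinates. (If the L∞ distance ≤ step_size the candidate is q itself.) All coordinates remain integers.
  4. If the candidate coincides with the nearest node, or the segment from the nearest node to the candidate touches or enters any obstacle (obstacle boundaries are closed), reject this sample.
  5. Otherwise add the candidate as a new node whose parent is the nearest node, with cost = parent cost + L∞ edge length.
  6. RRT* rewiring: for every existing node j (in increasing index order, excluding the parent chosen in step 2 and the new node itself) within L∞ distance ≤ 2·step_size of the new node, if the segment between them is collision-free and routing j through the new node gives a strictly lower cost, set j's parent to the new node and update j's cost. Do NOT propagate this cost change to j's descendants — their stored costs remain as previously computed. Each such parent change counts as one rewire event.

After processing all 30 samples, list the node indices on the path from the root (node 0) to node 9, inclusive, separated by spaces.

1. q=(20,14) nearest=0 d=19 new=(6,6) → blocked by [3,9]×[2,7], reject
2. q=(29,1) nearest=0 d=28 new=(6,1) → add node 1 parent=0 cost=5
3. q=(19,10) nearest=1 d=13 new=(11,6) → blocked by [11,16]×[3,7], reject
4. q=(6,6) nearest=0 d=5 new=(6,6) → blocked by [3,9]×[2,7], reject
5. q=(22,0) nearest=1 d=16 new=(11,0) → add node 2 parent=1 cost=10
6. q=(24,18) nearest=1 d=18 new=(11,6) → blocked by [11,16]×[3,7], reject
7. q=(5,6) nearest=0 d=5 new=(5,6) → blocked by [3,9]×[2,7], reject
8. q=(4,11) nearest=0 d=10 new=(4,6) → blocked by [3,9]×[2,7], reject
9. q=(19,13) nearest=1 d=13 new=(11,6) → blocked by [11,16]×[3,7], reject
10. q=(27,4) nearest=2 d=16 new=(16,4) → blocked by [11,16]×[3,7], reject
11. q=(10,6) nearest=1 d=5 new=(10,6) → blocked by [3,9]×[2,7], reject
12. q=(0,7) nearest=0 d=6 new=(0,6) → add node 3 parent=0 cost=5
13. q=(14,17) nearest=3 d=14 new=(5,11) → add node 4 parent=3 cost=10
14. q=(22,8) nearest=2 d=11 new=(16,5) → blocked by [11,16]×[3,7], reject
15. q=(3,9) nearest=4 d=2 new=(3,9) → add node 5 parent=4 cost=12
16. q=(5,5) nearest=0 d=4 new=(5,5) → blocked by [3,9]×[2,7], reject
17. q=(5,16) nearest=4 d=5 new=(5,16) → add node 6 parent=4 cost=15
18. q=(19,3) nearest=2 d=8 new=(16,3) → blocked by [15,22]×[1,3], reject
19. q=(8,15) nearest=6 d=3 new=(8,15) → add node 7 parent=6 cost=18
20. q=(6,1) nearest=1 d=0 → coincident, reject
21. q=(24,1) nearest=2 d=13 new=(16,1) → blocked by [15,22]×[1,3], reject
22. q=(15,6) nearest=2 d=6 new=(15,5) → blocked by [11,16]×[3,7], reject
23. q=(7,17) nearest=6 d=2 new=(7,17) → add node 8 parent=6 cost=17
24. q=(9,2) nearest=2 d=2 new=(9,2) → blocked by [3,9]×[2,7], reject
25. q=(24,4) nearest=2 d=13 new=(16,4) → blocked by [11,16]×[3,7], reject
26. q=(18,2) nearest=2 d=7 new=(16,2) → blocked by [15,22]×[1,3], reject
27. q=(15,9) nearest=7 d=7 new=(13,10) → add node 9 parent=7 cost=23
28. q=(23,5) nearest=9 d=10 new=(18,5) → blocked by [18,22]×[4,7], reject
29. q=(5,0) nearest=1 d=1 new=(5,0) → add node 10 parent=1 cost=6
30. q=(12,11) nearest=9 d=1 new=(12,11) → add node 11 parent=9 cost=24

Path: 0 3 4 6 7 9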